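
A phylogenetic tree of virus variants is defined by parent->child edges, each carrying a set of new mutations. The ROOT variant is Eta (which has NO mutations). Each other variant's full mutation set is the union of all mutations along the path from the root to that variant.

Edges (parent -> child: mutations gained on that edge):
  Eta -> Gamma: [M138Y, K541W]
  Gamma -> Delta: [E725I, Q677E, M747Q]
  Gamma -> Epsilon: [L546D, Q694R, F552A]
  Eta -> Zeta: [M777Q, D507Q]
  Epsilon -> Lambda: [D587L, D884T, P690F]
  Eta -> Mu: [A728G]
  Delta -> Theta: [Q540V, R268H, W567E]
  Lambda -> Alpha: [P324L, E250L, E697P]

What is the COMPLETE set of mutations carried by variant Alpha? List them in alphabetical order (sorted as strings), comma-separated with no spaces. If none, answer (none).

Answer: D587L,D884T,E250L,E697P,F552A,K541W,L546D,M138Y,P324L,P690F,Q694R

Derivation:
At Eta: gained [] -> total []
At Gamma: gained ['M138Y', 'K541W'] -> total ['K541W', 'M138Y']
At Epsilon: gained ['L546D', 'Q694R', 'F552A'] -> total ['F552A', 'K541W', 'L546D', 'M138Y', 'Q694R']
At Lambda: gained ['D587L', 'D884T', 'P690F'] -> total ['D587L', 'D884T', 'F552A', 'K541W', 'L546D', 'M138Y', 'P690F', 'Q694R']
At Alpha: gained ['P324L', 'E250L', 'E697P'] -> total ['D587L', 'D884T', 'E250L', 'E697P', 'F552A', 'K541W', 'L546D', 'M138Y', 'P324L', 'P690F', 'Q694R']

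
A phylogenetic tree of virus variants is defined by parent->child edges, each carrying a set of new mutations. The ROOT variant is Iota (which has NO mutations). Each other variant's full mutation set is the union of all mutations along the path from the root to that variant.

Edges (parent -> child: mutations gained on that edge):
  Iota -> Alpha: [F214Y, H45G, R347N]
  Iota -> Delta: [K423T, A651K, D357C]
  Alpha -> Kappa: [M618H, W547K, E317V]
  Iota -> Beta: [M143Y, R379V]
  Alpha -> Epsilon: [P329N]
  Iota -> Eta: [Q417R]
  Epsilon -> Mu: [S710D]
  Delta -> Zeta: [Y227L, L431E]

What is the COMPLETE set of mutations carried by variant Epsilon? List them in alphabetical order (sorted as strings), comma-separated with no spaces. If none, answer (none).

At Iota: gained [] -> total []
At Alpha: gained ['F214Y', 'H45G', 'R347N'] -> total ['F214Y', 'H45G', 'R347N']
At Epsilon: gained ['P329N'] -> total ['F214Y', 'H45G', 'P329N', 'R347N']

Answer: F214Y,H45G,P329N,R347N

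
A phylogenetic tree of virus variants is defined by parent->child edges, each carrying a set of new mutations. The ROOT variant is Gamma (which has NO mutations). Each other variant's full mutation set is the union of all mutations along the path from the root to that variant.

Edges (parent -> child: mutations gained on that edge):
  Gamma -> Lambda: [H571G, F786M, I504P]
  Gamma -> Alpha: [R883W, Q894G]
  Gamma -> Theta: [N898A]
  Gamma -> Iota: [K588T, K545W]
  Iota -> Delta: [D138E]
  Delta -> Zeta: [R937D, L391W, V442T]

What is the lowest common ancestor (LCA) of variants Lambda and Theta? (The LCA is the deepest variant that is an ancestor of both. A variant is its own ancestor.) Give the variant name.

Answer: Gamma

Derivation:
Path from root to Lambda: Gamma -> Lambda
  ancestors of Lambda: {Gamma, Lambda}
Path from root to Theta: Gamma -> Theta
  ancestors of Theta: {Gamma, Theta}
Common ancestors: {Gamma}
Walk up from Theta: Theta (not in ancestors of Lambda), Gamma (in ancestors of Lambda)
Deepest common ancestor (LCA) = Gamma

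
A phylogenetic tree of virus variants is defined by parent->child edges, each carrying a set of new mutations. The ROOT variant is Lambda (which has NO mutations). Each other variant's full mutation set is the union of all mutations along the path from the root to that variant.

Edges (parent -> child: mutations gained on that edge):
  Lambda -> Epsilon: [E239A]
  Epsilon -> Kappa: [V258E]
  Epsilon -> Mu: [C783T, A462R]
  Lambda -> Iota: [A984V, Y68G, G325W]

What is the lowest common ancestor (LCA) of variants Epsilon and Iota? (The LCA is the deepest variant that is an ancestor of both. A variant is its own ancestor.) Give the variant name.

Answer: Lambda

Derivation:
Path from root to Epsilon: Lambda -> Epsilon
  ancestors of Epsilon: {Lambda, Epsilon}
Path from root to Iota: Lambda -> Iota
  ancestors of Iota: {Lambda, Iota}
Common ancestors: {Lambda}
Walk up from Iota: Iota (not in ancestors of Epsilon), Lambda (in ancestors of Epsilon)
Deepest common ancestor (LCA) = Lambda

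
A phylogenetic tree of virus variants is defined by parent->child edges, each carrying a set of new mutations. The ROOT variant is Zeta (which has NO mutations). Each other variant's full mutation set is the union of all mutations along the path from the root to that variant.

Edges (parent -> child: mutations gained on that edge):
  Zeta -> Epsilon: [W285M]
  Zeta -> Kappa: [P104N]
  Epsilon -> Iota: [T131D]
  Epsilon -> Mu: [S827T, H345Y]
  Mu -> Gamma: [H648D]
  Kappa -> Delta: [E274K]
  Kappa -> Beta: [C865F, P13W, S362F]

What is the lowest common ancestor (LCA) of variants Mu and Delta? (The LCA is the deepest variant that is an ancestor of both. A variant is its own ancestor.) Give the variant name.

Path from root to Mu: Zeta -> Epsilon -> Mu
  ancestors of Mu: {Zeta, Epsilon, Mu}
Path from root to Delta: Zeta -> Kappa -> Delta
  ancestors of Delta: {Zeta, Kappa, Delta}
Common ancestors: {Zeta}
Walk up from Delta: Delta (not in ancestors of Mu), Kappa (not in ancestors of Mu), Zeta (in ancestors of Mu)
Deepest common ancestor (LCA) = Zeta

Answer: Zeta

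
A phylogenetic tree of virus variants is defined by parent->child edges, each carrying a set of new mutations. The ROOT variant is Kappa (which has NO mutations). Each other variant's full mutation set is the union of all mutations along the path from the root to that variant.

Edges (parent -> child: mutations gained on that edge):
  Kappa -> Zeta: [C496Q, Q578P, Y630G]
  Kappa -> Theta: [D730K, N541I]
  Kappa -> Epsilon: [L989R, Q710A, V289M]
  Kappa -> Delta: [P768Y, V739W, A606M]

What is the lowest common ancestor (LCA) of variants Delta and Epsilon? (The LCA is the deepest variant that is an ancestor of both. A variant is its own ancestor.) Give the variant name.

Answer: Kappa

Derivation:
Path from root to Delta: Kappa -> Delta
  ancestors of Delta: {Kappa, Delta}
Path from root to Epsilon: Kappa -> Epsilon
  ancestors of Epsilon: {Kappa, Epsilon}
Common ancestors: {Kappa}
Walk up from Epsilon: Epsilon (not in ancestors of Delta), Kappa (in ancestors of Delta)
Deepest common ancestor (LCA) = Kappa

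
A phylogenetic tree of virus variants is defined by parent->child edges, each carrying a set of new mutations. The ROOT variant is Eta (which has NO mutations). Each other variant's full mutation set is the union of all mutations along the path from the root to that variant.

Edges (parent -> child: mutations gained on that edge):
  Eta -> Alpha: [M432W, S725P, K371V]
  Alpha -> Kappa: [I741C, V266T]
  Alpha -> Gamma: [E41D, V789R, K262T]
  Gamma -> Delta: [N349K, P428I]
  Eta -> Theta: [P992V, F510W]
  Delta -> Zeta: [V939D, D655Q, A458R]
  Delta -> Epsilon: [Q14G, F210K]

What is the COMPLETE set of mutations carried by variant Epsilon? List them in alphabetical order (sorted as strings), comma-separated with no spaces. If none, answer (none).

At Eta: gained [] -> total []
At Alpha: gained ['M432W', 'S725P', 'K371V'] -> total ['K371V', 'M432W', 'S725P']
At Gamma: gained ['E41D', 'V789R', 'K262T'] -> total ['E41D', 'K262T', 'K371V', 'M432W', 'S725P', 'V789R']
At Delta: gained ['N349K', 'P428I'] -> total ['E41D', 'K262T', 'K371V', 'M432W', 'N349K', 'P428I', 'S725P', 'V789R']
At Epsilon: gained ['Q14G', 'F210K'] -> total ['E41D', 'F210K', 'K262T', 'K371V', 'M432W', 'N349K', 'P428I', 'Q14G', 'S725P', 'V789R']

Answer: E41D,F210K,K262T,K371V,M432W,N349K,P428I,Q14G,S725P,V789R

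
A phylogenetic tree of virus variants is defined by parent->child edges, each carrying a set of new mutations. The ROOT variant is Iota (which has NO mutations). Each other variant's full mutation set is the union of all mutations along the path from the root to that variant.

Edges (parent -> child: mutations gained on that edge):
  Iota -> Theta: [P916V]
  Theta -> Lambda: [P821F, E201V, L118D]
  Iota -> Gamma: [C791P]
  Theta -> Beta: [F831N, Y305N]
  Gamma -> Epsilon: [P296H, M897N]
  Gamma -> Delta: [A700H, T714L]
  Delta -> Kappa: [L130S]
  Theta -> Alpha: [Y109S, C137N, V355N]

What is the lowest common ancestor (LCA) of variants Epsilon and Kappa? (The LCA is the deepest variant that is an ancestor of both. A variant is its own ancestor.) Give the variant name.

Answer: Gamma

Derivation:
Path from root to Epsilon: Iota -> Gamma -> Epsilon
  ancestors of Epsilon: {Iota, Gamma, Epsilon}
Path from root to Kappa: Iota -> Gamma -> Delta -> Kappa
  ancestors of Kappa: {Iota, Gamma, Delta, Kappa}
Common ancestors: {Iota, Gamma}
Walk up from Kappa: Kappa (not in ancestors of Epsilon), Delta (not in ancestors of Epsilon), Gamma (in ancestors of Epsilon), Iota (in ancestors of Epsilon)
Deepest common ancestor (LCA) = Gamma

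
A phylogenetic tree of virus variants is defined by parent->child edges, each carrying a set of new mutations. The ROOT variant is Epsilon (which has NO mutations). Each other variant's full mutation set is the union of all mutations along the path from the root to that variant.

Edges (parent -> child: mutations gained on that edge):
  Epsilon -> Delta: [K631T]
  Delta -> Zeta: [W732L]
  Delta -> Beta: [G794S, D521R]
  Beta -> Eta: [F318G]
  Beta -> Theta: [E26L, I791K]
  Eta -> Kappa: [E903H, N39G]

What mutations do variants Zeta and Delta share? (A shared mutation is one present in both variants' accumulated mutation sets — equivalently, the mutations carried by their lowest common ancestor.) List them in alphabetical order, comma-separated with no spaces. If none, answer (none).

Accumulating mutations along path to Zeta:
  At Epsilon: gained [] -> total []
  At Delta: gained ['K631T'] -> total ['K631T']
  At Zeta: gained ['W732L'] -> total ['K631T', 'W732L']
Mutations(Zeta) = ['K631T', 'W732L']
Accumulating mutations along path to Delta:
  At Epsilon: gained [] -> total []
  At Delta: gained ['K631T'] -> total ['K631T']
Mutations(Delta) = ['K631T']
Intersection: ['K631T', 'W732L'] ∩ ['K631T'] = ['K631T']

Answer: K631T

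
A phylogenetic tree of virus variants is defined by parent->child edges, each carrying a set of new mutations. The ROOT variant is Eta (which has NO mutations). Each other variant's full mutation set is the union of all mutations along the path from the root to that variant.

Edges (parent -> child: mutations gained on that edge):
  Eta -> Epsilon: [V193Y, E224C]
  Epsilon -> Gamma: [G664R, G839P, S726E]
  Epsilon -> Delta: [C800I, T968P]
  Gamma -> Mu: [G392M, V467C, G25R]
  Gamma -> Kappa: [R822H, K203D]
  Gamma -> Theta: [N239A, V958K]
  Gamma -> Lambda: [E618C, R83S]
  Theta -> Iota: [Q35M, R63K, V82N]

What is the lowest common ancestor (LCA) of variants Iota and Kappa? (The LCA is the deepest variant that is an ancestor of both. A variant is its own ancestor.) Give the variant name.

Path from root to Iota: Eta -> Epsilon -> Gamma -> Theta -> Iota
  ancestors of Iota: {Eta, Epsilon, Gamma, Theta, Iota}
Path from root to Kappa: Eta -> Epsilon -> Gamma -> Kappa
  ancestors of Kappa: {Eta, Epsilon, Gamma, Kappa}
Common ancestors: {Eta, Epsilon, Gamma}
Walk up from Kappa: Kappa (not in ancestors of Iota), Gamma (in ancestors of Iota), Epsilon (in ancestors of Iota), Eta (in ancestors of Iota)
Deepest common ancestor (LCA) = Gamma

Answer: Gamma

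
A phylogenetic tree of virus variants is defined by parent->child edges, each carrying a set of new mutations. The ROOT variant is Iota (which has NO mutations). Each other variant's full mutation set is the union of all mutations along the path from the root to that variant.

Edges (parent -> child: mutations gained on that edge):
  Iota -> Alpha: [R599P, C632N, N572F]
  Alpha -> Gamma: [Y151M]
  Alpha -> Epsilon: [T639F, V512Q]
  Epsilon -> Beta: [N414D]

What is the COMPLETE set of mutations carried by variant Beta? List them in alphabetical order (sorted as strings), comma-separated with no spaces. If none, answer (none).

Answer: C632N,N414D,N572F,R599P,T639F,V512Q

Derivation:
At Iota: gained [] -> total []
At Alpha: gained ['R599P', 'C632N', 'N572F'] -> total ['C632N', 'N572F', 'R599P']
At Epsilon: gained ['T639F', 'V512Q'] -> total ['C632N', 'N572F', 'R599P', 'T639F', 'V512Q']
At Beta: gained ['N414D'] -> total ['C632N', 'N414D', 'N572F', 'R599P', 'T639F', 'V512Q']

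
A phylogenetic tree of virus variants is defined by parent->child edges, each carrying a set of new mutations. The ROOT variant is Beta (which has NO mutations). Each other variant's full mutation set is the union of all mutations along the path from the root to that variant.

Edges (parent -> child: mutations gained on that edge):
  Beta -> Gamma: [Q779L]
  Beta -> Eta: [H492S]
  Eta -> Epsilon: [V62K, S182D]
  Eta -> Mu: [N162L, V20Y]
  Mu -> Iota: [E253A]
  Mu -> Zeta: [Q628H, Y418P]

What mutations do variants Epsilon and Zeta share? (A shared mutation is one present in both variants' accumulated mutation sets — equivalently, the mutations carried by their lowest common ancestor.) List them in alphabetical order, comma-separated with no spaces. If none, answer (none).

Accumulating mutations along path to Epsilon:
  At Beta: gained [] -> total []
  At Eta: gained ['H492S'] -> total ['H492S']
  At Epsilon: gained ['V62K', 'S182D'] -> total ['H492S', 'S182D', 'V62K']
Mutations(Epsilon) = ['H492S', 'S182D', 'V62K']
Accumulating mutations along path to Zeta:
  At Beta: gained [] -> total []
  At Eta: gained ['H492S'] -> total ['H492S']
  At Mu: gained ['N162L', 'V20Y'] -> total ['H492S', 'N162L', 'V20Y']
  At Zeta: gained ['Q628H', 'Y418P'] -> total ['H492S', 'N162L', 'Q628H', 'V20Y', 'Y418P']
Mutations(Zeta) = ['H492S', 'N162L', 'Q628H', 'V20Y', 'Y418P']
Intersection: ['H492S', 'S182D', 'V62K'] ∩ ['H492S', 'N162L', 'Q628H', 'V20Y', 'Y418P'] = ['H492S']

Answer: H492S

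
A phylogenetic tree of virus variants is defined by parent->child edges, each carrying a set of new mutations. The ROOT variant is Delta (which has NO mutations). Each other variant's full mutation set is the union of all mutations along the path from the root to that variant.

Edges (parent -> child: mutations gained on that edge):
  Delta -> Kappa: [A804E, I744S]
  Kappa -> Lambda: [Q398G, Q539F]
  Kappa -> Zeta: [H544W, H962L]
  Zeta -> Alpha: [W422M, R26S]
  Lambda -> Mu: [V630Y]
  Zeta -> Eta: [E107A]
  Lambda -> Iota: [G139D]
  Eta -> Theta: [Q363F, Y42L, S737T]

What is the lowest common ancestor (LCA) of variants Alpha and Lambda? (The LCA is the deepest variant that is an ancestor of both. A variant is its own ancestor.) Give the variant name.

Answer: Kappa

Derivation:
Path from root to Alpha: Delta -> Kappa -> Zeta -> Alpha
  ancestors of Alpha: {Delta, Kappa, Zeta, Alpha}
Path from root to Lambda: Delta -> Kappa -> Lambda
  ancestors of Lambda: {Delta, Kappa, Lambda}
Common ancestors: {Delta, Kappa}
Walk up from Lambda: Lambda (not in ancestors of Alpha), Kappa (in ancestors of Alpha), Delta (in ancestors of Alpha)
Deepest common ancestor (LCA) = Kappa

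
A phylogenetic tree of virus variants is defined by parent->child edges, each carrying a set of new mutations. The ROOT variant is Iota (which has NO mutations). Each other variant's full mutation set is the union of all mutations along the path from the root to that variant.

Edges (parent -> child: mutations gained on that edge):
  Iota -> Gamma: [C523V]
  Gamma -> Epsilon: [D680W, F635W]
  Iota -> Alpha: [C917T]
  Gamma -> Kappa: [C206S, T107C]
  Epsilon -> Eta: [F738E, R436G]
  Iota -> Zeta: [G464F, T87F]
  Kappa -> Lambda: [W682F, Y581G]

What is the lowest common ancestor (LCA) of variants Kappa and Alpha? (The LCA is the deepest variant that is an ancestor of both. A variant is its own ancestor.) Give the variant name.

Path from root to Kappa: Iota -> Gamma -> Kappa
  ancestors of Kappa: {Iota, Gamma, Kappa}
Path from root to Alpha: Iota -> Alpha
  ancestors of Alpha: {Iota, Alpha}
Common ancestors: {Iota}
Walk up from Alpha: Alpha (not in ancestors of Kappa), Iota (in ancestors of Kappa)
Deepest common ancestor (LCA) = Iota

Answer: Iota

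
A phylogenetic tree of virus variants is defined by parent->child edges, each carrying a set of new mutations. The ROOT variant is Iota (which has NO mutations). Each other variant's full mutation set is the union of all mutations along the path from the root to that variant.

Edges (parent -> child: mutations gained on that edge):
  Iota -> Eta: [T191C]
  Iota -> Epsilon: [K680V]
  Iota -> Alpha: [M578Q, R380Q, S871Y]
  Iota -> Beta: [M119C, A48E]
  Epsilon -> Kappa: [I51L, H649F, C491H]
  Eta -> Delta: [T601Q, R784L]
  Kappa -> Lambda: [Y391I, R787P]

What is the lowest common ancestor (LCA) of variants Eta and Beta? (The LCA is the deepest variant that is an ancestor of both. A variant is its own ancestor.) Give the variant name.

Answer: Iota

Derivation:
Path from root to Eta: Iota -> Eta
  ancestors of Eta: {Iota, Eta}
Path from root to Beta: Iota -> Beta
  ancestors of Beta: {Iota, Beta}
Common ancestors: {Iota}
Walk up from Beta: Beta (not in ancestors of Eta), Iota (in ancestors of Eta)
Deepest common ancestor (LCA) = Iota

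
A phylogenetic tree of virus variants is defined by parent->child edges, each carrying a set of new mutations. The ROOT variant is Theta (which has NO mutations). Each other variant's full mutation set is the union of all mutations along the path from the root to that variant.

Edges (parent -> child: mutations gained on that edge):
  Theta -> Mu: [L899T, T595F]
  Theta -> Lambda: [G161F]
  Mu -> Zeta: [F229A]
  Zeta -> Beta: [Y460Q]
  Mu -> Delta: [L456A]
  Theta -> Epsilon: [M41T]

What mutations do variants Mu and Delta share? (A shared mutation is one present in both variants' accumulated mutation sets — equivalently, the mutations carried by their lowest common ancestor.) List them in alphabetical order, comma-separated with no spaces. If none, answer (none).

Answer: L899T,T595F

Derivation:
Accumulating mutations along path to Mu:
  At Theta: gained [] -> total []
  At Mu: gained ['L899T', 'T595F'] -> total ['L899T', 'T595F']
Mutations(Mu) = ['L899T', 'T595F']
Accumulating mutations along path to Delta:
  At Theta: gained [] -> total []
  At Mu: gained ['L899T', 'T595F'] -> total ['L899T', 'T595F']
  At Delta: gained ['L456A'] -> total ['L456A', 'L899T', 'T595F']
Mutations(Delta) = ['L456A', 'L899T', 'T595F']
Intersection: ['L899T', 'T595F'] ∩ ['L456A', 'L899T', 'T595F'] = ['L899T', 'T595F']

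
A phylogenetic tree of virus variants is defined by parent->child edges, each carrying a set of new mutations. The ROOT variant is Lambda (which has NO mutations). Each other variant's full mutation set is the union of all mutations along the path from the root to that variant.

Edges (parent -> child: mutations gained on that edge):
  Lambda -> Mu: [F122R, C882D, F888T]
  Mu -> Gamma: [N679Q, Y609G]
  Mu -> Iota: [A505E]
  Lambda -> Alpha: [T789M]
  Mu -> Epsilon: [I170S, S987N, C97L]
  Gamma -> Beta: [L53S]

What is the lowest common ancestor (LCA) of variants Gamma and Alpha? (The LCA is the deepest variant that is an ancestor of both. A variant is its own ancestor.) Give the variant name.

Answer: Lambda

Derivation:
Path from root to Gamma: Lambda -> Mu -> Gamma
  ancestors of Gamma: {Lambda, Mu, Gamma}
Path from root to Alpha: Lambda -> Alpha
  ancestors of Alpha: {Lambda, Alpha}
Common ancestors: {Lambda}
Walk up from Alpha: Alpha (not in ancestors of Gamma), Lambda (in ancestors of Gamma)
Deepest common ancestor (LCA) = Lambda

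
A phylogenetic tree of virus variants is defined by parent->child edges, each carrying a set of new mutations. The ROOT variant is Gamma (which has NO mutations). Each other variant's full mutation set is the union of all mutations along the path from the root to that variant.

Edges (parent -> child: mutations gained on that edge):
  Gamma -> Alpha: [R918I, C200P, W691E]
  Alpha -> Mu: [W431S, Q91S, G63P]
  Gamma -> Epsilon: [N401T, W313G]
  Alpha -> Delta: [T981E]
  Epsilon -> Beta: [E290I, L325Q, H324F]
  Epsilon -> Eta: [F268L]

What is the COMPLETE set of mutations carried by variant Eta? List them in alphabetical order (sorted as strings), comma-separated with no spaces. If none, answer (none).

At Gamma: gained [] -> total []
At Epsilon: gained ['N401T', 'W313G'] -> total ['N401T', 'W313G']
At Eta: gained ['F268L'] -> total ['F268L', 'N401T', 'W313G']

Answer: F268L,N401T,W313G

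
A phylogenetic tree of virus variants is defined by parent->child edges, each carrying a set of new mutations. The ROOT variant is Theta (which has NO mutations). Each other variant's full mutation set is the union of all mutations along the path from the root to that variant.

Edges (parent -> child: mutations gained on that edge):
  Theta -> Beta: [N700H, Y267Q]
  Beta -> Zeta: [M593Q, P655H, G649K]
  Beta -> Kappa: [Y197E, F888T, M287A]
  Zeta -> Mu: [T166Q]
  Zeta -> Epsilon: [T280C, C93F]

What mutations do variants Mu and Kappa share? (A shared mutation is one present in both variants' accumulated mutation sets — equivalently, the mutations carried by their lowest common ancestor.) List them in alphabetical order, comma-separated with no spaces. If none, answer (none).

Accumulating mutations along path to Mu:
  At Theta: gained [] -> total []
  At Beta: gained ['N700H', 'Y267Q'] -> total ['N700H', 'Y267Q']
  At Zeta: gained ['M593Q', 'P655H', 'G649K'] -> total ['G649K', 'M593Q', 'N700H', 'P655H', 'Y267Q']
  At Mu: gained ['T166Q'] -> total ['G649K', 'M593Q', 'N700H', 'P655H', 'T166Q', 'Y267Q']
Mutations(Mu) = ['G649K', 'M593Q', 'N700H', 'P655H', 'T166Q', 'Y267Q']
Accumulating mutations along path to Kappa:
  At Theta: gained [] -> total []
  At Beta: gained ['N700H', 'Y267Q'] -> total ['N700H', 'Y267Q']
  At Kappa: gained ['Y197E', 'F888T', 'M287A'] -> total ['F888T', 'M287A', 'N700H', 'Y197E', 'Y267Q']
Mutations(Kappa) = ['F888T', 'M287A', 'N700H', 'Y197E', 'Y267Q']
Intersection: ['G649K', 'M593Q', 'N700H', 'P655H', 'T166Q', 'Y267Q'] ∩ ['F888T', 'M287A', 'N700H', 'Y197E', 'Y267Q'] = ['N700H', 'Y267Q']

Answer: N700H,Y267Q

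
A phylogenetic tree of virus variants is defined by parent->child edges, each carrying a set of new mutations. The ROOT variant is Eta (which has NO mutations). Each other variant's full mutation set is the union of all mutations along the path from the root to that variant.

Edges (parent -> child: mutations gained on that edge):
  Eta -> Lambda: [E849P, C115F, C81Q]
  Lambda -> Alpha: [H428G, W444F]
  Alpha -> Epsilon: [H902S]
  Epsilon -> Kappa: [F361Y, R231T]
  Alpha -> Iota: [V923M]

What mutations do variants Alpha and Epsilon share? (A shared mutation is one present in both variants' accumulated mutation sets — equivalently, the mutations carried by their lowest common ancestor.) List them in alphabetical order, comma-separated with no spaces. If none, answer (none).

Accumulating mutations along path to Alpha:
  At Eta: gained [] -> total []
  At Lambda: gained ['E849P', 'C115F', 'C81Q'] -> total ['C115F', 'C81Q', 'E849P']
  At Alpha: gained ['H428G', 'W444F'] -> total ['C115F', 'C81Q', 'E849P', 'H428G', 'W444F']
Mutations(Alpha) = ['C115F', 'C81Q', 'E849P', 'H428G', 'W444F']
Accumulating mutations along path to Epsilon:
  At Eta: gained [] -> total []
  At Lambda: gained ['E849P', 'C115F', 'C81Q'] -> total ['C115F', 'C81Q', 'E849P']
  At Alpha: gained ['H428G', 'W444F'] -> total ['C115F', 'C81Q', 'E849P', 'H428G', 'W444F']
  At Epsilon: gained ['H902S'] -> total ['C115F', 'C81Q', 'E849P', 'H428G', 'H902S', 'W444F']
Mutations(Epsilon) = ['C115F', 'C81Q', 'E849P', 'H428G', 'H902S', 'W444F']
Intersection: ['C115F', 'C81Q', 'E849P', 'H428G', 'W444F'] ∩ ['C115F', 'C81Q', 'E849P', 'H428G', 'H902S', 'W444F'] = ['C115F', 'C81Q', 'E849P', 'H428G', 'W444F']

Answer: C115F,C81Q,E849P,H428G,W444F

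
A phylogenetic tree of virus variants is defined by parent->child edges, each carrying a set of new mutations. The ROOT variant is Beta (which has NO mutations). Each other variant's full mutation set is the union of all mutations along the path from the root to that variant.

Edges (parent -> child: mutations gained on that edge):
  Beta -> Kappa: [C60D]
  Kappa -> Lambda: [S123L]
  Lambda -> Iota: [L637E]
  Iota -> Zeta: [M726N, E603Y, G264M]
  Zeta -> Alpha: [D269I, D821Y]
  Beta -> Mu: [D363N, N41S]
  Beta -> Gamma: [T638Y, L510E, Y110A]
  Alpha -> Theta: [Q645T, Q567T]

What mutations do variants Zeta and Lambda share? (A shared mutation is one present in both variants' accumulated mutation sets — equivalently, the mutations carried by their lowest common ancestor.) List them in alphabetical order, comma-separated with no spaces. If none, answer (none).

Accumulating mutations along path to Zeta:
  At Beta: gained [] -> total []
  At Kappa: gained ['C60D'] -> total ['C60D']
  At Lambda: gained ['S123L'] -> total ['C60D', 'S123L']
  At Iota: gained ['L637E'] -> total ['C60D', 'L637E', 'S123L']
  At Zeta: gained ['M726N', 'E603Y', 'G264M'] -> total ['C60D', 'E603Y', 'G264M', 'L637E', 'M726N', 'S123L']
Mutations(Zeta) = ['C60D', 'E603Y', 'G264M', 'L637E', 'M726N', 'S123L']
Accumulating mutations along path to Lambda:
  At Beta: gained [] -> total []
  At Kappa: gained ['C60D'] -> total ['C60D']
  At Lambda: gained ['S123L'] -> total ['C60D', 'S123L']
Mutations(Lambda) = ['C60D', 'S123L']
Intersection: ['C60D', 'E603Y', 'G264M', 'L637E', 'M726N', 'S123L'] ∩ ['C60D', 'S123L'] = ['C60D', 'S123L']

Answer: C60D,S123L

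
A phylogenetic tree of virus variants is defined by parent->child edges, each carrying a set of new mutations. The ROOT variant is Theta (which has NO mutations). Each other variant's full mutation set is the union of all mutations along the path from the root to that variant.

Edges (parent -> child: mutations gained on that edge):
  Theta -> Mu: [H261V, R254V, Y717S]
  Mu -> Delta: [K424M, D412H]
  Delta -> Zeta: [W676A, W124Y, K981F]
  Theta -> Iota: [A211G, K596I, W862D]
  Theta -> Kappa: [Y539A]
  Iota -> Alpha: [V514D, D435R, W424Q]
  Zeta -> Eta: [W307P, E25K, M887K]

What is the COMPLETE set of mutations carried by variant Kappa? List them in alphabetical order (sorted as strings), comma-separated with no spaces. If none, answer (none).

At Theta: gained [] -> total []
At Kappa: gained ['Y539A'] -> total ['Y539A']

Answer: Y539A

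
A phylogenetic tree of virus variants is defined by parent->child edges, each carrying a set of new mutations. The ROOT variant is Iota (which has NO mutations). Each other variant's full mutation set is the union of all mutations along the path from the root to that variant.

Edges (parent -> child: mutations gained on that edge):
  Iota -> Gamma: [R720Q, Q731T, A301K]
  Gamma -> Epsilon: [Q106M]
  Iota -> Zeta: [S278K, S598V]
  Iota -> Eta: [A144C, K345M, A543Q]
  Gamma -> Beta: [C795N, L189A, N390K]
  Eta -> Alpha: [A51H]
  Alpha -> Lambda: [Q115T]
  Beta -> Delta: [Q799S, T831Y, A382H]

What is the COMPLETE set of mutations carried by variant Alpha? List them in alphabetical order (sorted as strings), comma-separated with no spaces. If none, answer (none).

At Iota: gained [] -> total []
At Eta: gained ['A144C', 'K345M', 'A543Q'] -> total ['A144C', 'A543Q', 'K345M']
At Alpha: gained ['A51H'] -> total ['A144C', 'A51H', 'A543Q', 'K345M']

Answer: A144C,A51H,A543Q,K345M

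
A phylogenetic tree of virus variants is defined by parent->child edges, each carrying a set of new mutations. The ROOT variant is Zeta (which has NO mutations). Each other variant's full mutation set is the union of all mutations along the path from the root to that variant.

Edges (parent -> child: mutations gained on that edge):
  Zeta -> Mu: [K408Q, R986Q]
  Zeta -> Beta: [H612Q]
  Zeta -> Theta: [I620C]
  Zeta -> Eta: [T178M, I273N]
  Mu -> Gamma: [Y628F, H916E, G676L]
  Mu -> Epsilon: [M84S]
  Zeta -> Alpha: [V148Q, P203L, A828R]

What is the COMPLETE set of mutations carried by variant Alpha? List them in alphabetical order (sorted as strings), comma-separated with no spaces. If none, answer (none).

Answer: A828R,P203L,V148Q

Derivation:
At Zeta: gained [] -> total []
At Alpha: gained ['V148Q', 'P203L', 'A828R'] -> total ['A828R', 'P203L', 'V148Q']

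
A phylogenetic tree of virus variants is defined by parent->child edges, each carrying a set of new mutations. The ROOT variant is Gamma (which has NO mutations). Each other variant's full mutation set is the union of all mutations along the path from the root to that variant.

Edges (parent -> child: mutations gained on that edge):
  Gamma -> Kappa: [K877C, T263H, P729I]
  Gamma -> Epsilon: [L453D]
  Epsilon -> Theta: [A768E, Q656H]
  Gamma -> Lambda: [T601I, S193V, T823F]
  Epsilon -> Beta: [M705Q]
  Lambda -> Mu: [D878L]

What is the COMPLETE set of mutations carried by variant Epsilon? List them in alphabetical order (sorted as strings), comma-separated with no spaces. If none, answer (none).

Answer: L453D

Derivation:
At Gamma: gained [] -> total []
At Epsilon: gained ['L453D'] -> total ['L453D']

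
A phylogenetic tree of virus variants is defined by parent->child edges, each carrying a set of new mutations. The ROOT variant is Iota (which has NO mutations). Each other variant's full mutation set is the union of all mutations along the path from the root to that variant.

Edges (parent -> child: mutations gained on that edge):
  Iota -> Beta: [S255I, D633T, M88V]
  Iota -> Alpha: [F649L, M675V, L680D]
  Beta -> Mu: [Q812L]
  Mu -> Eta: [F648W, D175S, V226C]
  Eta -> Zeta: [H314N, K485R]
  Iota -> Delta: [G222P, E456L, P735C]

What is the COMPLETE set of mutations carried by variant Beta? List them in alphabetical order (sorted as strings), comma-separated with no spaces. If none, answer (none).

Answer: D633T,M88V,S255I

Derivation:
At Iota: gained [] -> total []
At Beta: gained ['S255I', 'D633T', 'M88V'] -> total ['D633T', 'M88V', 'S255I']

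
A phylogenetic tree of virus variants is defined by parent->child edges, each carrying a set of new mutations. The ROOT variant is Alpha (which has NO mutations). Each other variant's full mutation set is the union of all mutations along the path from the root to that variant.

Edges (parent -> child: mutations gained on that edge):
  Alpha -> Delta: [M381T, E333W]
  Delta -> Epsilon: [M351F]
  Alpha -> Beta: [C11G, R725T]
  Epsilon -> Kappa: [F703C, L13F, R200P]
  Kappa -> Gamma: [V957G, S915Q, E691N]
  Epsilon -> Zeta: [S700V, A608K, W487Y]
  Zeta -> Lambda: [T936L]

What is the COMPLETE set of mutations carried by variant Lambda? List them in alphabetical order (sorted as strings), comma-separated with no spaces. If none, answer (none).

Answer: A608K,E333W,M351F,M381T,S700V,T936L,W487Y

Derivation:
At Alpha: gained [] -> total []
At Delta: gained ['M381T', 'E333W'] -> total ['E333W', 'M381T']
At Epsilon: gained ['M351F'] -> total ['E333W', 'M351F', 'M381T']
At Zeta: gained ['S700V', 'A608K', 'W487Y'] -> total ['A608K', 'E333W', 'M351F', 'M381T', 'S700V', 'W487Y']
At Lambda: gained ['T936L'] -> total ['A608K', 'E333W', 'M351F', 'M381T', 'S700V', 'T936L', 'W487Y']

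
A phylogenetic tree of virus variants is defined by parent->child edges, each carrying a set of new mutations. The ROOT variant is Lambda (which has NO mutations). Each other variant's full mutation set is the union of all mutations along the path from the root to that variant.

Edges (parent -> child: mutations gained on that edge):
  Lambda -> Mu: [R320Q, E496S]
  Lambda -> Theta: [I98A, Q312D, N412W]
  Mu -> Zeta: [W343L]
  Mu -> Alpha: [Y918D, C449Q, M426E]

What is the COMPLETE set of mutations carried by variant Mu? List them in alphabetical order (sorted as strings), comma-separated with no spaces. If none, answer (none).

Answer: E496S,R320Q

Derivation:
At Lambda: gained [] -> total []
At Mu: gained ['R320Q', 'E496S'] -> total ['E496S', 'R320Q']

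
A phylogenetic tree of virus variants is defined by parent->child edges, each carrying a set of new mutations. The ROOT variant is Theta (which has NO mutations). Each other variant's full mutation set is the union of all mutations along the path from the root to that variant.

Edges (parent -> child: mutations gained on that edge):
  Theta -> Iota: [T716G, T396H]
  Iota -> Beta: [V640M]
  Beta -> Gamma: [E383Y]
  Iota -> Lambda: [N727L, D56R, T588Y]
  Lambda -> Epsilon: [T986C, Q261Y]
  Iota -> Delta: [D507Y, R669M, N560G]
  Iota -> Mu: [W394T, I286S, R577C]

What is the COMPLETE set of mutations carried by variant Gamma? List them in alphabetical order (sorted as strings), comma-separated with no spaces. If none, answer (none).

Answer: E383Y,T396H,T716G,V640M

Derivation:
At Theta: gained [] -> total []
At Iota: gained ['T716G', 'T396H'] -> total ['T396H', 'T716G']
At Beta: gained ['V640M'] -> total ['T396H', 'T716G', 'V640M']
At Gamma: gained ['E383Y'] -> total ['E383Y', 'T396H', 'T716G', 'V640M']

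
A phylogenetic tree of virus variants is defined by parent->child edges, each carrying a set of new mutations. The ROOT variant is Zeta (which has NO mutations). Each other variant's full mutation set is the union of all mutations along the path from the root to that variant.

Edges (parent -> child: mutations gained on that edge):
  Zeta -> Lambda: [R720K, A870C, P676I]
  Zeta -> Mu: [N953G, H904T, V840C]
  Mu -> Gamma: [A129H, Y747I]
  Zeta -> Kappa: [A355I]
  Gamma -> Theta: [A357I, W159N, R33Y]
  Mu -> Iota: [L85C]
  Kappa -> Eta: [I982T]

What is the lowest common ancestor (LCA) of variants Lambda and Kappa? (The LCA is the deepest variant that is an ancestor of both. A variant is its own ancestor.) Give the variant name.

Path from root to Lambda: Zeta -> Lambda
  ancestors of Lambda: {Zeta, Lambda}
Path from root to Kappa: Zeta -> Kappa
  ancestors of Kappa: {Zeta, Kappa}
Common ancestors: {Zeta}
Walk up from Kappa: Kappa (not in ancestors of Lambda), Zeta (in ancestors of Lambda)
Deepest common ancestor (LCA) = Zeta

Answer: Zeta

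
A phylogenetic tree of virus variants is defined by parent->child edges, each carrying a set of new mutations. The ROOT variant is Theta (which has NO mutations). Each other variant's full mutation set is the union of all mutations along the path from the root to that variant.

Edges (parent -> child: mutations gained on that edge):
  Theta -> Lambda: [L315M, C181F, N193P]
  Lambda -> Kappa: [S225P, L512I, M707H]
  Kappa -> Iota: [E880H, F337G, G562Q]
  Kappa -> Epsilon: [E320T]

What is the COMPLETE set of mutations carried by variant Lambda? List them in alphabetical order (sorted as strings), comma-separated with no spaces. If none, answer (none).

At Theta: gained [] -> total []
At Lambda: gained ['L315M', 'C181F', 'N193P'] -> total ['C181F', 'L315M', 'N193P']

Answer: C181F,L315M,N193P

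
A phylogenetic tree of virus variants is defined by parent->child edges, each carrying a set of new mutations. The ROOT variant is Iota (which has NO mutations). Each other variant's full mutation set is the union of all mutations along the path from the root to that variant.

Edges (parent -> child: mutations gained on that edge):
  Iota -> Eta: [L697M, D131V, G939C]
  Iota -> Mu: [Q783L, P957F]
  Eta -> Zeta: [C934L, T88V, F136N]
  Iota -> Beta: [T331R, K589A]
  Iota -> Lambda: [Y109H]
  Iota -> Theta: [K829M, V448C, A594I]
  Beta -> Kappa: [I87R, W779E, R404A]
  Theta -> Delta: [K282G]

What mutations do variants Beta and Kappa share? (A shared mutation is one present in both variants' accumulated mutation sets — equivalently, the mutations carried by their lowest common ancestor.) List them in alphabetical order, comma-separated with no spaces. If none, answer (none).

Answer: K589A,T331R

Derivation:
Accumulating mutations along path to Beta:
  At Iota: gained [] -> total []
  At Beta: gained ['T331R', 'K589A'] -> total ['K589A', 'T331R']
Mutations(Beta) = ['K589A', 'T331R']
Accumulating mutations along path to Kappa:
  At Iota: gained [] -> total []
  At Beta: gained ['T331R', 'K589A'] -> total ['K589A', 'T331R']
  At Kappa: gained ['I87R', 'W779E', 'R404A'] -> total ['I87R', 'K589A', 'R404A', 'T331R', 'W779E']
Mutations(Kappa) = ['I87R', 'K589A', 'R404A', 'T331R', 'W779E']
Intersection: ['K589A', 'T331R'] ∩ ['I87R', 'K589A', 'R404A', 'T331R', 'W779E'] = ['K589A', 'T331R']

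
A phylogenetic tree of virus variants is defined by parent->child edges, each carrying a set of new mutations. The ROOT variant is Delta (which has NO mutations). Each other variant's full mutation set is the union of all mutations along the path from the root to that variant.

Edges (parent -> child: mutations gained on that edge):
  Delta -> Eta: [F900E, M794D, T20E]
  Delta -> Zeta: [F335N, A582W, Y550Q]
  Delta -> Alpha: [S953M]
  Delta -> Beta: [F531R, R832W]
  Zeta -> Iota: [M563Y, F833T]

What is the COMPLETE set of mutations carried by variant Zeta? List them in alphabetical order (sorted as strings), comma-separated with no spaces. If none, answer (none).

At Delta: gained [] -> total []
At Zeta: gained ['F335N', 'A582W', 'Y550Q'] -> total ['A582W', 'F335N', 'Y550Q']

Answer: A582W,F335N,Y550Q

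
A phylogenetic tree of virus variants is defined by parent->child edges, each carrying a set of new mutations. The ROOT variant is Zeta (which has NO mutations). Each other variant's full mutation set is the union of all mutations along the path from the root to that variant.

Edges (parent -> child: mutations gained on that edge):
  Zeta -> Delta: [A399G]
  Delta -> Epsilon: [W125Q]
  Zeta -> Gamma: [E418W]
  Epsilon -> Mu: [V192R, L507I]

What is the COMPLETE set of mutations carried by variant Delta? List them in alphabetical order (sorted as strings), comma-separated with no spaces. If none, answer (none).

At Zeta: gained [] -> total []
At Delta: gained ['A399G'] -> total ['A399G']

Answer: A399G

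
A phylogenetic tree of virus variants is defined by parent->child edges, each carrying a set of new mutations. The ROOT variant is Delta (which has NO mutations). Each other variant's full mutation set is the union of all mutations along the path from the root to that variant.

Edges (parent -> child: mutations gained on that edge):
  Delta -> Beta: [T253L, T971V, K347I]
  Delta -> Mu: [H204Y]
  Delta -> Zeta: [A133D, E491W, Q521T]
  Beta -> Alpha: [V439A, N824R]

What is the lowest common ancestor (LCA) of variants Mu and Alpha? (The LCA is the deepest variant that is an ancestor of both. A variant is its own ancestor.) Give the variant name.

Answer: Delta

Derivation:
Path from root to Mu: Delta -> Mu
  ancestors of Mu: {Delta, Mu}
Path from root to Alpha: Delta -> Beta -> Alpha
  ancestors of Alpha: {Delta, Beta, Alpha}
Common ancestors: {Delta}
Walk up from Alpha: Alpha (not in ancestors of Mu), Beta (not in ancestors of Mu), Delta (in ancestors of Mu)
Deepest common ancestor (LCA) = Delta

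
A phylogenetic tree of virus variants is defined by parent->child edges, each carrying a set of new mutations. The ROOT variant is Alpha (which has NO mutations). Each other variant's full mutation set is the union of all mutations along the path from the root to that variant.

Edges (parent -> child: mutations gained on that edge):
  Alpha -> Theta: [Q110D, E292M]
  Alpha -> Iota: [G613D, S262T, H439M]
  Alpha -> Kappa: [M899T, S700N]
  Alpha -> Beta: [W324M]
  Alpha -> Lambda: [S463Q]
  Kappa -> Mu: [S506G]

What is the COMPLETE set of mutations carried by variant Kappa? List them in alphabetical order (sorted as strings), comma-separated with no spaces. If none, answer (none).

At Alpha: gained [] -> total []
At Kappa: gained ['M899T', 'S700N'] -> total ['M899T', 'S700N']

Answer: M899T,S700N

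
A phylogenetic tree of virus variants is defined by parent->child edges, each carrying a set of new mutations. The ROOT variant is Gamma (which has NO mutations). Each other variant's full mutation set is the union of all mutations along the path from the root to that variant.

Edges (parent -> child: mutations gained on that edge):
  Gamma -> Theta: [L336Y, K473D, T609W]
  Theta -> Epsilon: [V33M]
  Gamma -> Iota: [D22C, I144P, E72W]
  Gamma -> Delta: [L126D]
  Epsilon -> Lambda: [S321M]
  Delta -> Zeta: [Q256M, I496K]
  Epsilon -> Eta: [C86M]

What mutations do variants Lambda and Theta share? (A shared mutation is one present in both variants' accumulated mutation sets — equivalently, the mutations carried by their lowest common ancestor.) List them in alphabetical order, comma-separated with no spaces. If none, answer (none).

Answer: K473D,L336Y,T609W

Derivation:
Accumulating mutations along path to Lambda:
  At Gamma: gained [] -> total []
  At Theta: gained ['L336Y', 'K473D', 'T609W'] -> total ['K473D', 'L336Y', 'T609W']
  At Epsilon: gained ['V33M'] -> total ['K473D', 'L336Y', 'T609W', 'V33M']
  At Lambda: gained ['S321M'] -> total ['K473D', 'L336Y', 'S321M', 'T609W', 'V33M']
Mutations(Lambda) = ['K473D', 'L336Y', 'S321M', 'T609W', 'V33M']
Accumulating mutations along path to Theta:
  At Gamma: gained [] -> total []
  At Theta: gained ['L336Y', 'K473D', 'T609W'] -> total ['K473D', 'L336Y', 'T609W']
Mutations(Theta) = ['K473D', 'L336Y', 'T609W']
Intersection: ['K473D', 'L336Y', 'S321M', 'T609W', 'V33M'] ∩ ['K473D', 'L336Y', 'T609W'] = ['K473D', 'L336Y', 'T609W']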